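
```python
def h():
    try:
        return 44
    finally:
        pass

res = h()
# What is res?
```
44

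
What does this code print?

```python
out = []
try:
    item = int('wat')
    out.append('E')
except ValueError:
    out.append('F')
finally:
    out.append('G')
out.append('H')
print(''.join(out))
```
FGH

finally always runs, even after exception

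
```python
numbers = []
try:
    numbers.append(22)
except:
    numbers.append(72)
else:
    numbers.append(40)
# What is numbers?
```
[22, 40]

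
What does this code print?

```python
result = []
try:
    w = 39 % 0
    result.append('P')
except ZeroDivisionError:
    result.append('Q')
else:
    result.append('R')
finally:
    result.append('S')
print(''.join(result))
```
QS

Exception: except runs, else skipped, finally runs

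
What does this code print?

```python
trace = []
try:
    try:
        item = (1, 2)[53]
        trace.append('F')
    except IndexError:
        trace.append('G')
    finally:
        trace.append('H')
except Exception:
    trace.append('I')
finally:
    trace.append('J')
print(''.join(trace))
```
GHJ

Both finally blocks run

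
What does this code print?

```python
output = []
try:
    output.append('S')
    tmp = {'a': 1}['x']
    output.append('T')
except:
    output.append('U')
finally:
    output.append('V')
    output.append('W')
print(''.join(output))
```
SUVW

Code before exception runs, then except, then all of finally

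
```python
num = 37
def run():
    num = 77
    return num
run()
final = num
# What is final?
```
37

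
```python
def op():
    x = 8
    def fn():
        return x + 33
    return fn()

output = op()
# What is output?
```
41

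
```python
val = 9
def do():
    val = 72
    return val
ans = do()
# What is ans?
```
72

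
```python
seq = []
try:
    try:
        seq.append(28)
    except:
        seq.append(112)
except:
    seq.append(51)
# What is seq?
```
[28]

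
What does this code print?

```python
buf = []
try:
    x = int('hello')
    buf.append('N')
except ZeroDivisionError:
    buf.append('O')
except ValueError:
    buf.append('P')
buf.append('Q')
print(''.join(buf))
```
PQ

ValueError is caught by its specific handler, not ZeroDivisionError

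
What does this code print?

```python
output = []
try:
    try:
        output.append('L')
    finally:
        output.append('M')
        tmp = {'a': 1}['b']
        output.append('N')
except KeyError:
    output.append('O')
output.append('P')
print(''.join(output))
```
LMOP

Exception in inner finally caught by outer except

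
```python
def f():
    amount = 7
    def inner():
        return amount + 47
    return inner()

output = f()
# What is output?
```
54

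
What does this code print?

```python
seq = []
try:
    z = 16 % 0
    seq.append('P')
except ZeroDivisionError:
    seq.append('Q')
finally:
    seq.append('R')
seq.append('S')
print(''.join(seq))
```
QRS

finally always runs, even after exception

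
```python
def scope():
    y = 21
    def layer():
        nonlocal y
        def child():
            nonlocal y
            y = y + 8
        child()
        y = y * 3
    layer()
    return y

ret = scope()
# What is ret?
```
87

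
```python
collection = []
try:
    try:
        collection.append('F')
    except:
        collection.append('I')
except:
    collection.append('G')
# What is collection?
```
['F']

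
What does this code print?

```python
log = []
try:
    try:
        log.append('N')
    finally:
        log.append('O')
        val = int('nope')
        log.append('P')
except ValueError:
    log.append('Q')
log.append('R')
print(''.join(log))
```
NOQR

Exception in inner finally caught by outer except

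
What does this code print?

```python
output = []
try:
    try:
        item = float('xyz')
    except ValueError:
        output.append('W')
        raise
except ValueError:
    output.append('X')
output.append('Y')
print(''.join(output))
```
WXY

raise without argument re-raises current exception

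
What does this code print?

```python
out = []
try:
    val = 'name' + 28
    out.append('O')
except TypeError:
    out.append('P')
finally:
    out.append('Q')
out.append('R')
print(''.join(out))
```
PQR

finally always runs, even after exception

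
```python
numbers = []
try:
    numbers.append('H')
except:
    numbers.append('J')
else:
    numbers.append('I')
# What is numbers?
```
['H', 'I']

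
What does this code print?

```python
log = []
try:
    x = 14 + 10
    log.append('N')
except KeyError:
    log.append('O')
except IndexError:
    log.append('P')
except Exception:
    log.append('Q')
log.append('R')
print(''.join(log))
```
NR

No exception, try block completes normally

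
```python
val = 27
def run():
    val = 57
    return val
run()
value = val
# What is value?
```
27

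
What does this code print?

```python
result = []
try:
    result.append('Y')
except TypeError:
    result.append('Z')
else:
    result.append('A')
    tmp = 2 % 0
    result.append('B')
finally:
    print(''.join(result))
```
YA

Try succeeds, else appends 'A', ZeroDivisionError in else is uncaught, finally prints before exception propagates ('B' never appended)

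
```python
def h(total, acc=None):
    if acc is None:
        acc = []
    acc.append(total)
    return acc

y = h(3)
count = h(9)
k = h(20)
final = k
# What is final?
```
[20]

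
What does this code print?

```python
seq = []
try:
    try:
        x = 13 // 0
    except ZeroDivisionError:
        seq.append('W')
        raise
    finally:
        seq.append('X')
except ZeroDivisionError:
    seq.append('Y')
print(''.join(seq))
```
WXY

finally runs before re-raised exception propagates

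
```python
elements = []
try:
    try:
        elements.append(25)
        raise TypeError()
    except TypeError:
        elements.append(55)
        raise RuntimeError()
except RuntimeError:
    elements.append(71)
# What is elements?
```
[25, 55, 71]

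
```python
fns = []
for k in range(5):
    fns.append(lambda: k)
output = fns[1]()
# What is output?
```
4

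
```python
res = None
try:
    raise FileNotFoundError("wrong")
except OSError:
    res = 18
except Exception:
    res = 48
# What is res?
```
18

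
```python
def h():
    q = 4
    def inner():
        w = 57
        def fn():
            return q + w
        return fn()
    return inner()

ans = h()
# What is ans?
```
61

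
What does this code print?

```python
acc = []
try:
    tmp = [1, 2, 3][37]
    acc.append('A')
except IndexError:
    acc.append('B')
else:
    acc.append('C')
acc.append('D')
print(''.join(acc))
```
BD

else block skipped when exception is caught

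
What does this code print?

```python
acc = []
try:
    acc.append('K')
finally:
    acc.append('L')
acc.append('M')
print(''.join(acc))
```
KLM

try/finally without except, no exception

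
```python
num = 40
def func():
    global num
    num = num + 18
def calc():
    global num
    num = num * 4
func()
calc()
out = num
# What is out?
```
232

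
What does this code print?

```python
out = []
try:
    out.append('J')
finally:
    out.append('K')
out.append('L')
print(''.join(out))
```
JKL

try/finally without except, no exception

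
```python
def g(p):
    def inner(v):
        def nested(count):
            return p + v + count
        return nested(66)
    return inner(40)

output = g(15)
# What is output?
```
121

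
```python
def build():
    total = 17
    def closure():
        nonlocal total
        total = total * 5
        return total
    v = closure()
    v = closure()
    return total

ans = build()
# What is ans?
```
425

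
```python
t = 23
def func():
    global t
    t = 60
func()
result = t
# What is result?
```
60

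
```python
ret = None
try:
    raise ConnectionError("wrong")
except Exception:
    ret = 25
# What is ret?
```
25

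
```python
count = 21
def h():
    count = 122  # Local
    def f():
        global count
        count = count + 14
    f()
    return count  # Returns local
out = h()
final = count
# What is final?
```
35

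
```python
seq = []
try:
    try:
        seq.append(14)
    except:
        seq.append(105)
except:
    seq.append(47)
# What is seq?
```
[14]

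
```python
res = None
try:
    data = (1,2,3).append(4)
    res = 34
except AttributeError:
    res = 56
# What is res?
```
56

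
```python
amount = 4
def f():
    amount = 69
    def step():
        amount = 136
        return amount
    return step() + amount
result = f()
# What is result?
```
205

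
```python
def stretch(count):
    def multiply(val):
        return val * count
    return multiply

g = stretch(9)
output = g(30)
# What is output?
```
270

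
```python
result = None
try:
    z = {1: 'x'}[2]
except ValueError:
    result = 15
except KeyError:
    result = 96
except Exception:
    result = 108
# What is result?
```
96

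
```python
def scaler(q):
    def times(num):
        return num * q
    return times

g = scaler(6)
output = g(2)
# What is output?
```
12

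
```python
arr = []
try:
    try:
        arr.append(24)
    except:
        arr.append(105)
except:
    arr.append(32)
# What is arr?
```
[24]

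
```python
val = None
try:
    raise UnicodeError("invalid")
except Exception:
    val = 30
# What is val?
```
30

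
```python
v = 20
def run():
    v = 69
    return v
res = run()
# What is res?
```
69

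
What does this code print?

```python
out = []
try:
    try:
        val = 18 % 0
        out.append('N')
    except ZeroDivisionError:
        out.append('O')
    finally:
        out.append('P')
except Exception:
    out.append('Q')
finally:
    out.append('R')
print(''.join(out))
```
OPR

Both finally blocks run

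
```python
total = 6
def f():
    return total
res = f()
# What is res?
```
6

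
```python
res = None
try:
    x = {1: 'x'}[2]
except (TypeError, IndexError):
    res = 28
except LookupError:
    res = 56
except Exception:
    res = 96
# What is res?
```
56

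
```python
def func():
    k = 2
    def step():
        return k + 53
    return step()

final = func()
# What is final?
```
55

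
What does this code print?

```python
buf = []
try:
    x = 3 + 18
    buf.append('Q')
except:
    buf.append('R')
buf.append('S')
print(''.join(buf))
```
QS

No exception, try block completes normally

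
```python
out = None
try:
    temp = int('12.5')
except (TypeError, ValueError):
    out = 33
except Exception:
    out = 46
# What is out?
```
33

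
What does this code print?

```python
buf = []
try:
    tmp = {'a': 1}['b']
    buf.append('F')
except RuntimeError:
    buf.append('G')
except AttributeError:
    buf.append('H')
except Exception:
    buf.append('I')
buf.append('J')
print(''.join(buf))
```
IJ

KeyError not specifically caught, falls to Exception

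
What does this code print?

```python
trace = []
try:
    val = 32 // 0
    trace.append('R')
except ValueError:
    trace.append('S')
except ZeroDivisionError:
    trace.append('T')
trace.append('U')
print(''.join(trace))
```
TU

ZeroDivisionError is caught by its specific handler, not ValueError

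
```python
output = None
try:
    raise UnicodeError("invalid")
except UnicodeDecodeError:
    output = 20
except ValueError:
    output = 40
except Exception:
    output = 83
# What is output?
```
40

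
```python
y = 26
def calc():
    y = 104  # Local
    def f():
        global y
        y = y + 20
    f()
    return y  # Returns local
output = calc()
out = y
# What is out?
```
46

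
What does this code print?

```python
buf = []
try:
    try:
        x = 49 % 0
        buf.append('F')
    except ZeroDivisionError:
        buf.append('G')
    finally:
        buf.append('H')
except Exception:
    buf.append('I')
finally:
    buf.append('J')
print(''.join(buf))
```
GHJ

Both finally blocks run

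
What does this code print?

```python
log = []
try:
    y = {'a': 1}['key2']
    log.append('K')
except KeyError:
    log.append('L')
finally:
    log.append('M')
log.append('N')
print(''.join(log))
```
LMN

finally always runs, even after exception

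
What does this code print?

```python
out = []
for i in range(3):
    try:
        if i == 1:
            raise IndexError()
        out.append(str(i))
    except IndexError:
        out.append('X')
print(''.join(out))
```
0X2

Exception on i=1 caught, loop continues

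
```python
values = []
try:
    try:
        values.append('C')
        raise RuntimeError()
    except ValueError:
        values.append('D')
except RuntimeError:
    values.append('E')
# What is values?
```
['C', 'E']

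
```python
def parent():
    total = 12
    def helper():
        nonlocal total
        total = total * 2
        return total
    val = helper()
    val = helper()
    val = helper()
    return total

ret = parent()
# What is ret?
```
96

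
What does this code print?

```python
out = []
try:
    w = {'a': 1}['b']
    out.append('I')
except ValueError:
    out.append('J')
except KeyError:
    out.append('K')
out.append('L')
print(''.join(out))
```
KL

KeyError is caught by its specific handler, not ValueError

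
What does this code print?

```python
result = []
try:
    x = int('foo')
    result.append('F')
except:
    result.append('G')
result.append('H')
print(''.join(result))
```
GH

Exception raised in try, caught by bare except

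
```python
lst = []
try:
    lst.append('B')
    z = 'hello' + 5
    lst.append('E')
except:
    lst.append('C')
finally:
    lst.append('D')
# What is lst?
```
['B', 'C', 'D']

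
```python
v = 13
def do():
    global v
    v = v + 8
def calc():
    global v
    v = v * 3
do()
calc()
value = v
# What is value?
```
63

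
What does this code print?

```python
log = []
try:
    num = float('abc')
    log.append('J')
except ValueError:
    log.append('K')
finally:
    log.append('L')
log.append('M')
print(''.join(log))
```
KLM

finally always runs, even after exception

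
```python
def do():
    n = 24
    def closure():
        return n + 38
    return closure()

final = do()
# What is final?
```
62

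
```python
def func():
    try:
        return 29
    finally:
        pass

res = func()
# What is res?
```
29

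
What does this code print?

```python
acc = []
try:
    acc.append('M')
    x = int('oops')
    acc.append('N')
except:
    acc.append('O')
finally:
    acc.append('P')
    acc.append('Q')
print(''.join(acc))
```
MOPQ

Code before exception runs, then except, then all of finally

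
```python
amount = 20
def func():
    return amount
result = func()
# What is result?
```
20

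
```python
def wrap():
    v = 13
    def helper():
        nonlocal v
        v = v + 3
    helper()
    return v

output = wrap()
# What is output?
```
16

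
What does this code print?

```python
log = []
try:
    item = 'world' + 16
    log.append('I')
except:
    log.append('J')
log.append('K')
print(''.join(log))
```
JK

Exception raised in try, caught by bare except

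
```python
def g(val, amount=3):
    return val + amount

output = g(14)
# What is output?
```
17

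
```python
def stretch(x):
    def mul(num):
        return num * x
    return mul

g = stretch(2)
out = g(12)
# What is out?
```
24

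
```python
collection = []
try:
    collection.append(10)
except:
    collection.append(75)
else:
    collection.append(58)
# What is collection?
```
[10, 58]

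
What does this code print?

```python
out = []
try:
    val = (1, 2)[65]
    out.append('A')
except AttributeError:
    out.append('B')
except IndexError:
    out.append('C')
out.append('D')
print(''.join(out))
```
CD

IndexError is caught by its specific handler, not AttributeError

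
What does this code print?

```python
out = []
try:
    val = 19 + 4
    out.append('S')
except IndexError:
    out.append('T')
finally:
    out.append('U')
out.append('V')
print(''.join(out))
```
SUV

finally runs after normal execution too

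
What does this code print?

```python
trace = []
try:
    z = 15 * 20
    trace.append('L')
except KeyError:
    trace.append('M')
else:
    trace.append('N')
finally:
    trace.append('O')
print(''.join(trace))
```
LNO

else runs before finally when no exception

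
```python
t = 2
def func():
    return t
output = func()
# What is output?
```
2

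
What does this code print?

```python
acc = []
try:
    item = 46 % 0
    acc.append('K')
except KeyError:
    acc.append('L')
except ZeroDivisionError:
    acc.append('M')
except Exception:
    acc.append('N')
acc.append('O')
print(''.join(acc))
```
MO

ZeroDivisionError matches before generic Exception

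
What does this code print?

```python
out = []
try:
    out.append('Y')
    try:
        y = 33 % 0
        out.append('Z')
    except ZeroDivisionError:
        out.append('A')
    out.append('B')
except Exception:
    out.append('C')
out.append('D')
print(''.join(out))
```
YABD

Inner exception caught by inner handler, outer continues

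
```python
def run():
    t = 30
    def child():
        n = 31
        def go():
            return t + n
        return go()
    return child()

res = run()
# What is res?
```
61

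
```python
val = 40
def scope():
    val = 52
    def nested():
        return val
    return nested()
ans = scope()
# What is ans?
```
52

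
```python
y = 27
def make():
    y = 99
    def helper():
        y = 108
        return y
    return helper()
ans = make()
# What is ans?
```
108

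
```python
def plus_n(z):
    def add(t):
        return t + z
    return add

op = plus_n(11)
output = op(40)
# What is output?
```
51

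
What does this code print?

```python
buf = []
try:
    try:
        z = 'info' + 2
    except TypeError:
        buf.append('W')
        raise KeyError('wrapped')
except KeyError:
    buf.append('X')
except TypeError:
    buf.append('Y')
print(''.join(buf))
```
WX

New KeyError raised, caught by outer KeyError handler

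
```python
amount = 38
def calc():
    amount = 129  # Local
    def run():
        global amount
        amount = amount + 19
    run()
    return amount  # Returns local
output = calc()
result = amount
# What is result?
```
57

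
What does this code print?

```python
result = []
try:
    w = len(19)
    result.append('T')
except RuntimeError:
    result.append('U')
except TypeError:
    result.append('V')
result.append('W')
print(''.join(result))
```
VW

TypeError is caught by its specific handler, not RuntimeError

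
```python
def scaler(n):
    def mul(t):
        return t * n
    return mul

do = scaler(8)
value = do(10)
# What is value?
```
80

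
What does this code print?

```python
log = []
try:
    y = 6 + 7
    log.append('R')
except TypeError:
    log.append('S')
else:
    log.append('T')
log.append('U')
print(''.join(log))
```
RTU

else block runs when no exception occurs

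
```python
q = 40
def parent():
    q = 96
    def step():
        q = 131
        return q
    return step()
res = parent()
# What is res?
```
131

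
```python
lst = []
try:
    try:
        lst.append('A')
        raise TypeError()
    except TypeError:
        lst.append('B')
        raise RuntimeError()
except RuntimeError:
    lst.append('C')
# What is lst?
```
['A', 'B', 'C']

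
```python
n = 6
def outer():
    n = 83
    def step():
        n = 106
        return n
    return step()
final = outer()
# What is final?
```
106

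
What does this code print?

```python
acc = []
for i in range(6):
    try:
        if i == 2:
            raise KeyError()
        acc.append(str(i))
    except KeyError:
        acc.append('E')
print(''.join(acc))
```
01E345

Exception on i=2 caught, loop continues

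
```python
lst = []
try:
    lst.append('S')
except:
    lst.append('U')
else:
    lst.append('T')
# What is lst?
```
['S', 'T']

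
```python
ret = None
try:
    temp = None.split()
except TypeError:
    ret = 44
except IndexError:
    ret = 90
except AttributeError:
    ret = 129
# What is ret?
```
129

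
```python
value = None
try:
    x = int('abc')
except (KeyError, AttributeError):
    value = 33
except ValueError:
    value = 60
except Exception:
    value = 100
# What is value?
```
60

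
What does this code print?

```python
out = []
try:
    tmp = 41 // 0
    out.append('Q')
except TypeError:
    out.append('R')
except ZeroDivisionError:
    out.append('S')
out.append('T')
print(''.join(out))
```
ST

ZeroDivisionError is caught by its specific handler, not TypeError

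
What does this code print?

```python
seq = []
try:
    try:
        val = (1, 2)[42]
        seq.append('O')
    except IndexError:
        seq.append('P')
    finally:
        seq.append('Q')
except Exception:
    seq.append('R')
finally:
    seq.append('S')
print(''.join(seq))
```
PQS

Both finally blocks run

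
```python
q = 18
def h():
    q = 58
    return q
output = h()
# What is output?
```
58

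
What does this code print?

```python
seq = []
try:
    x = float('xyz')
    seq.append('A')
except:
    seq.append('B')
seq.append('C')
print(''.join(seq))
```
BC

Exception raised in try, caught by bare except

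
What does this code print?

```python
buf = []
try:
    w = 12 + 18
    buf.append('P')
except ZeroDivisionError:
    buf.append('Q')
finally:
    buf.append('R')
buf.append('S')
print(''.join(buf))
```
PRS

finally runs after normal execution too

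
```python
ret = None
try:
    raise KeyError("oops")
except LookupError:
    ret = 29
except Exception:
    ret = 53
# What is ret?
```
29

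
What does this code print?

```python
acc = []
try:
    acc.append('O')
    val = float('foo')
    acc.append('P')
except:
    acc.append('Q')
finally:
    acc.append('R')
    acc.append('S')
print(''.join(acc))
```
OQRS

Code before exception runs, then except, then all of finally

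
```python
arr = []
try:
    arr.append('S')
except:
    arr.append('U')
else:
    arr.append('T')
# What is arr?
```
['S', 'T']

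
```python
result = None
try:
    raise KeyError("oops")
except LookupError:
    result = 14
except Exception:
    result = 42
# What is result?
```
14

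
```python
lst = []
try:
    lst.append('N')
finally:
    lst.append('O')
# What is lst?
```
['N', 'O']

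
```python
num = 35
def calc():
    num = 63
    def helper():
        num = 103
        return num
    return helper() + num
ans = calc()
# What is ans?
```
166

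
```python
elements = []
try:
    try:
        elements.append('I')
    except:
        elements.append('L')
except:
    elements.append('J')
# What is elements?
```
['I']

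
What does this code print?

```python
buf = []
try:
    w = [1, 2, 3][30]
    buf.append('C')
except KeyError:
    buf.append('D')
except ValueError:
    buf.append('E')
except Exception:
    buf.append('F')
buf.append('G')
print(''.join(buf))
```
FG

IndexError not specifically caught, falls to Exception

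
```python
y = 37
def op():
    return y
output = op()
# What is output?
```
37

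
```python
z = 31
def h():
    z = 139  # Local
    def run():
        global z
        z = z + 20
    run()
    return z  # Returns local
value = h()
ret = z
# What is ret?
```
51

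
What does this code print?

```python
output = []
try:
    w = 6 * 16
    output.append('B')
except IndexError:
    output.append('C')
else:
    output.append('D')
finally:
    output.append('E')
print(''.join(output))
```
BDE

else runs before finally when no exception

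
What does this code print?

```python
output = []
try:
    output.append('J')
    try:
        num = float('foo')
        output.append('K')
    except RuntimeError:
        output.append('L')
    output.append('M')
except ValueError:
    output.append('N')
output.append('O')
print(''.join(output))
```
JNO

Inner handler doesn't match, propagates to outer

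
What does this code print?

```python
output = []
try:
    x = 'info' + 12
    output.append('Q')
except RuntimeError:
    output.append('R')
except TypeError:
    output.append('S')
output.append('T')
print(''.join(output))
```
ST

TypeError is caught by its specific handler, not RuntimeError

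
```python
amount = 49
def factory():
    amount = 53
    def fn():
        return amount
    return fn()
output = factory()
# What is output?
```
53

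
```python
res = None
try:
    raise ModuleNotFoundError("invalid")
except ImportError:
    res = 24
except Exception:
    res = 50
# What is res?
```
24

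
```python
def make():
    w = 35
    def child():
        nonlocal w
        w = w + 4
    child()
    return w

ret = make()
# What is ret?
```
39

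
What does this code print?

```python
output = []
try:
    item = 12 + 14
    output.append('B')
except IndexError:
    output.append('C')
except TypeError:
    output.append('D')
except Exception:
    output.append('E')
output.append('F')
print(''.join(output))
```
BF

No exception, try block completes normally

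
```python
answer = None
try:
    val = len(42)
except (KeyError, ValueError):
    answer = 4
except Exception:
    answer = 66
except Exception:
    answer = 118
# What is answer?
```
66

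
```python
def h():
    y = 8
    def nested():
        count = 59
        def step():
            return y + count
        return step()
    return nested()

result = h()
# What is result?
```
67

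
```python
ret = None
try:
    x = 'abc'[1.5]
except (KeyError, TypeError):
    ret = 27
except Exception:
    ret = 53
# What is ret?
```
27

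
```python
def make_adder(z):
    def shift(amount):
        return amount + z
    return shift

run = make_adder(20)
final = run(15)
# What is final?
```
35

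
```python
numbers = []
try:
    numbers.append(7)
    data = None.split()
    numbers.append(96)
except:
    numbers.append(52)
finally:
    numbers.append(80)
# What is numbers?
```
[7, 52, 80]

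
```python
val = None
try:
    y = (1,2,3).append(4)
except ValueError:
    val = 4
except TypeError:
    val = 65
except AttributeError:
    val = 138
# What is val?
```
138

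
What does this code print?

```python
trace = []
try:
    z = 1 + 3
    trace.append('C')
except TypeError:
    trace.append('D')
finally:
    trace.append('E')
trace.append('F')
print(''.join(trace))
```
CEF

finally runs after normal execution too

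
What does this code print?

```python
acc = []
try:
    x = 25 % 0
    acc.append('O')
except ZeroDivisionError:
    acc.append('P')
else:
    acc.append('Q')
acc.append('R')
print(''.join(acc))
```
PR

else block skipped when exception is caught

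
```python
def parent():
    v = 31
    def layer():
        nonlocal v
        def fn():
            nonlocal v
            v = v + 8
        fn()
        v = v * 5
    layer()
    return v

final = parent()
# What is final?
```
195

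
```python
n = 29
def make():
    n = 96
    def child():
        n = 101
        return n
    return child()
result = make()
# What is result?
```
101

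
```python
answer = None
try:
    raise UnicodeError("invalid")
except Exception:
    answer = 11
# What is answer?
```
11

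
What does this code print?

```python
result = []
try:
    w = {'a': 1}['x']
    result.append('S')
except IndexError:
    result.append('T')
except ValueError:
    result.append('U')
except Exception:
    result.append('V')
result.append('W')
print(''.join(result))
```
VW

KeyError not specifically caught, falls to Exception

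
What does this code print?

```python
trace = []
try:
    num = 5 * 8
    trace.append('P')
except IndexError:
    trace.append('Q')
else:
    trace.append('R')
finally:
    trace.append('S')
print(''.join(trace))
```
PRS

else runs before finally when no exception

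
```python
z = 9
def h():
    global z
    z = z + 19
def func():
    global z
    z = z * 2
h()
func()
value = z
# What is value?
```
56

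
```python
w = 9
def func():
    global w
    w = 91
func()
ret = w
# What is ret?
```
91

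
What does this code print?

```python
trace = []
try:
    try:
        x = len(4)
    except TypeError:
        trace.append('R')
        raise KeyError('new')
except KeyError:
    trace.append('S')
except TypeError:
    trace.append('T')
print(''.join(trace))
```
RS

New KeyError raised, caught by outer KeyError handler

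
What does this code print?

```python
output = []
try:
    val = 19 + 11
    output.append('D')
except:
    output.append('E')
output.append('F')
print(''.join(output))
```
DF

No exception, try block completes normally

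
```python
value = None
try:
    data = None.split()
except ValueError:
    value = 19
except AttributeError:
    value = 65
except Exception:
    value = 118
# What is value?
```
65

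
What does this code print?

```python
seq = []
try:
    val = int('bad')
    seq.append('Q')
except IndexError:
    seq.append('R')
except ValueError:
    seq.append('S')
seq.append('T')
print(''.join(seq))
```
ST

ValueError is caught by its specific handler, not IndexError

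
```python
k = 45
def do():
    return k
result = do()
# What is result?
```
45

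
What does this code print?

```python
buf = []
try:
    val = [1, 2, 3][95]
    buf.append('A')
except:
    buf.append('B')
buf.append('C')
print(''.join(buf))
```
BC

Exception raised in try, caught by bare except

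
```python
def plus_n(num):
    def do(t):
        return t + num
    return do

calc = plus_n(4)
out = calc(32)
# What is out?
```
36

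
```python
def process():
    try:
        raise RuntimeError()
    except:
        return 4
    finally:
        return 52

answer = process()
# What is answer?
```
52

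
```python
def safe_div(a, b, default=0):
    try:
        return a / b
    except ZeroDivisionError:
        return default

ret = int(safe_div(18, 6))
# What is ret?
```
3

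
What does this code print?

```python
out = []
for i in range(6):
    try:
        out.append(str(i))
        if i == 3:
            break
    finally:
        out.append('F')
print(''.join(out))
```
0F1F2F3F

finally runs even when breaking out of loop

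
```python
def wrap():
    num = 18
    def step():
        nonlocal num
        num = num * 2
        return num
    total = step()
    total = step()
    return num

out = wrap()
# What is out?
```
72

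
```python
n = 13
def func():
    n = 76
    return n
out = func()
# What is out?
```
76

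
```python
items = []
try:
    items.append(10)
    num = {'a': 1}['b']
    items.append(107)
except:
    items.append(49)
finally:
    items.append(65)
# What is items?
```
[10, 49, 65]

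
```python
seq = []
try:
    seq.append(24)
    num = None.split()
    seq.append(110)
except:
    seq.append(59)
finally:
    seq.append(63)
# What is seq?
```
[24, 59, 63]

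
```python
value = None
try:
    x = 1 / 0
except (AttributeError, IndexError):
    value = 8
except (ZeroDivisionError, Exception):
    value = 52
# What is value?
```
52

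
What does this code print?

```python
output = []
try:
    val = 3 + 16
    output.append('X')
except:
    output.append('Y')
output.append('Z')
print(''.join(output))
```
XZ

No exception, try block completes normally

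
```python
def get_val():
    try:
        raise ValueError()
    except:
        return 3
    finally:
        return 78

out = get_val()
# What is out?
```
78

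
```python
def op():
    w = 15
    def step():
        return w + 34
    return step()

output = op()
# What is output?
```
49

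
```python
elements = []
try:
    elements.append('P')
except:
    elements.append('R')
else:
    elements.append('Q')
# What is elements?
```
['P', 'Q']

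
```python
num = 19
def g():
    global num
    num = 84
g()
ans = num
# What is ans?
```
84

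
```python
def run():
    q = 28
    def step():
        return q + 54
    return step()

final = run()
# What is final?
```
82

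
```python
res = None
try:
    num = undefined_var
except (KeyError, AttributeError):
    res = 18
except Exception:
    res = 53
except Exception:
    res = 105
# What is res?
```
53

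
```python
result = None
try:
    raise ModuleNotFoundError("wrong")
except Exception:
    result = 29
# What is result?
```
29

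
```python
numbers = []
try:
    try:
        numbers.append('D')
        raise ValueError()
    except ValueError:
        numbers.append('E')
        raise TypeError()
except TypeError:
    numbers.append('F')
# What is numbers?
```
['D', 'E', 'F']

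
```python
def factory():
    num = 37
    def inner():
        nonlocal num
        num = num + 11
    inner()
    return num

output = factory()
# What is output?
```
48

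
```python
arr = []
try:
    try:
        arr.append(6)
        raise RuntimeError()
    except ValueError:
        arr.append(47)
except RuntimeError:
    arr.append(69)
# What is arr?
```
[6, 69]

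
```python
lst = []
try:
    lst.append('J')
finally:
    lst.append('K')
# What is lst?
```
['J', 'K']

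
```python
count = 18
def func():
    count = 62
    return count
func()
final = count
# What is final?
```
18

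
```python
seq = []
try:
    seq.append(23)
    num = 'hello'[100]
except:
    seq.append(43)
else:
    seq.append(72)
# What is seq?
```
[23, 43]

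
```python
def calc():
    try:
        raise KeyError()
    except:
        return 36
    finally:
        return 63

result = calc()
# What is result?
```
63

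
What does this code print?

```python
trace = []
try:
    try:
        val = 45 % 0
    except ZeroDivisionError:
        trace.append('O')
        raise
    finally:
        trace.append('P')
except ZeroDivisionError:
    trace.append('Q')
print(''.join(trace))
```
OPQ

finally runs before re-raised exception propagates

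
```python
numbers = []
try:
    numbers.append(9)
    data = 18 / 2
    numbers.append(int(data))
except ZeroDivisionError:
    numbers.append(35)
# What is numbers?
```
[9, 9]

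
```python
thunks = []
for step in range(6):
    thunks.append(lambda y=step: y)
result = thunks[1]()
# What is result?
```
1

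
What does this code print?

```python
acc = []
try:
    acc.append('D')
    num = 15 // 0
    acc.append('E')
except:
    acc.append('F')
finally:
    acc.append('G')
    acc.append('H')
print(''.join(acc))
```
DFGH

Code before exception runs, then except, then all of finally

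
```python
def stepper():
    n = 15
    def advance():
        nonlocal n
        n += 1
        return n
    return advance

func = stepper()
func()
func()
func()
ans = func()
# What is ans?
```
19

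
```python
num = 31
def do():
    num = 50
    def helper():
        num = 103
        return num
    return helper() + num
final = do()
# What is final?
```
153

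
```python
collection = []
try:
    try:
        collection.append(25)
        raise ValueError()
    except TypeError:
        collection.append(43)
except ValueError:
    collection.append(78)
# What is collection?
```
[25, 78]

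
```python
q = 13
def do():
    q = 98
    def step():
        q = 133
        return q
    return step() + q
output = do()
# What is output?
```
231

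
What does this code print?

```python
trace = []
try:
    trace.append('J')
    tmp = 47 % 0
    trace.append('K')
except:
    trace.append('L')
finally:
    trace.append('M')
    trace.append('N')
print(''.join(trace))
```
JLMN

Code before exception runs, then except, then all of finally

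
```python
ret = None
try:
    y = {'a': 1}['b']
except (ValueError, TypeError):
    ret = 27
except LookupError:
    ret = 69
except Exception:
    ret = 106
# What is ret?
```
69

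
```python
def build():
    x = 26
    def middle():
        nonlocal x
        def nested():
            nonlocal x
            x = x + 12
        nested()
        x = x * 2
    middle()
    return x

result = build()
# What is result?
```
76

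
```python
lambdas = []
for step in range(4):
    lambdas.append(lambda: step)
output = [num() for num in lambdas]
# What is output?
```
[3, 3, 3, 3]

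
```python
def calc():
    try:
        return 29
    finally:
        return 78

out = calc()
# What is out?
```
78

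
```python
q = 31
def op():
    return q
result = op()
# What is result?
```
31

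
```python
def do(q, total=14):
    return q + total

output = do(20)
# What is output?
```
34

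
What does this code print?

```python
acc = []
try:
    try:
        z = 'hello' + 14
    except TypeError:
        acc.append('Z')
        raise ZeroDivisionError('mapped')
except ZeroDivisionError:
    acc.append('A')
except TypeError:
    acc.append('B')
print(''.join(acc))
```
ZA

New ZeroDivisionError raised, caught by outer ZeroDivisionError handler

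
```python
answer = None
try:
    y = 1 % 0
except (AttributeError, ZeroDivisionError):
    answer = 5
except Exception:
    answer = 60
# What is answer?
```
5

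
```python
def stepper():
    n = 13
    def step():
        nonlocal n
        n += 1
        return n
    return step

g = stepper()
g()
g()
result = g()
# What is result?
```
16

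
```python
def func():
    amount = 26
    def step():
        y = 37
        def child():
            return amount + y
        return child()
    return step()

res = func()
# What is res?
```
63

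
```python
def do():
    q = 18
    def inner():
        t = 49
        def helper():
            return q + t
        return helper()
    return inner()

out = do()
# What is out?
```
67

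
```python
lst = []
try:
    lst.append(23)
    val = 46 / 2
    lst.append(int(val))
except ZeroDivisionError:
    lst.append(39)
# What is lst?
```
[23, 23]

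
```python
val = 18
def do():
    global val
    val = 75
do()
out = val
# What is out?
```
75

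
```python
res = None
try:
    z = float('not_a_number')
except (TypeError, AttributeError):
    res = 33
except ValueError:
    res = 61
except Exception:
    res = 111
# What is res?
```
61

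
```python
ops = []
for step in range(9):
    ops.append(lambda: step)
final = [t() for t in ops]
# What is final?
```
[8, 8, 8, 8, 8, 8, 8, 8, 8]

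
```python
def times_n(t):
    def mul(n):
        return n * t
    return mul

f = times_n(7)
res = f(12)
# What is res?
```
84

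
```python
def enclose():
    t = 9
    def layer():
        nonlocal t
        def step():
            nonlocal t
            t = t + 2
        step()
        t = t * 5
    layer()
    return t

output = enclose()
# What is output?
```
55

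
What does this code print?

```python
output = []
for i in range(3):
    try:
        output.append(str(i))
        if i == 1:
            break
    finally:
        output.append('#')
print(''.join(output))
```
0#1#

finally runs even when breaking out of loop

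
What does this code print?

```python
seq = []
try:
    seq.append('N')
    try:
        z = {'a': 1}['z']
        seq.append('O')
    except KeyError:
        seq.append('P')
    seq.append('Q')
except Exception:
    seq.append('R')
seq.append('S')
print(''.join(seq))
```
NPQS

Inner exception caught by inner handler, outer continues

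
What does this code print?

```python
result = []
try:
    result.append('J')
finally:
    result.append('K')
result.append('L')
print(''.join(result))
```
JKL

try/finally without except, no exception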